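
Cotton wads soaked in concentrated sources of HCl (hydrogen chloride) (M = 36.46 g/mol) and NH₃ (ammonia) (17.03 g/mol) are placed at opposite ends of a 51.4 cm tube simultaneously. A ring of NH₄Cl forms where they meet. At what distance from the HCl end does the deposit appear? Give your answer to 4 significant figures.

20.87 cm

In equal time, each gas travels a distance ∝ its rate ∝ 1/√M, so d_HCl/d_NH₃ = √(M_NH₃/M_HCl) = √(17.03/36.46) = 0.6834.
With d_HCl + d_NH₃ = 51.4 cm, d_NH₃ = 51.4/(1 + 0.6834) = 30.53 cm.
d_HCl = 51.4 − 30.53 = 20.87 cm.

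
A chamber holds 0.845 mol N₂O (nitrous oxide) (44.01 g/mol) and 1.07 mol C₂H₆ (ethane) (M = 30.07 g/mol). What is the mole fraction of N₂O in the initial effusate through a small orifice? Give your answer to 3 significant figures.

0.395

The effusion rate of species i is ∝ p_i/√M_i ∝ n_i/√M_i.
Mole fraction of N₂O in the effusate = (n_N₂O/√M_N₂O) / (n_N₂O/√M_N₂O + n_C₂H₆/√M_C₂H₆)
= (0.845/√44.01) / (0.845/√44.01 + 1.07/√30.07) = 0.1274/(0.1274 + 0.1951) = 0.395.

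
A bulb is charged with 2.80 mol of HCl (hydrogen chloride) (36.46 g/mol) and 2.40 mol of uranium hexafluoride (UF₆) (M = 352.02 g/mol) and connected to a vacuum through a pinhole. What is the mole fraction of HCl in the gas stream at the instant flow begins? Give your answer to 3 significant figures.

The effusion rate of species i is ∝ p_i/√M_i ∝ n_i/√M_i.
x_HCl(eff) = (n_HCl/√M_HCl) / (n_HCl/√M_HCl + n_UF₆/√M_UF₆)
= (2.80/√36.46) / (2.80/√36.46 + 2.40/√352.02) = 0.4637/(0.4637 + 0.1279) = 0.784.

0.784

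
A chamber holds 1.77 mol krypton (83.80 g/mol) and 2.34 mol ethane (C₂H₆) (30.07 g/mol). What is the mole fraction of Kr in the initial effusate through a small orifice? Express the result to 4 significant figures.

Rate_i ∝ x_i/√M_i (Graham's law weighted by mole fraction), so the effusate composition follows n_i/√M_i.
x_Kr(eff) = (n_Kr/√M_Kr) / (n_Kr/√M_Kr + n_C₂H₆/√M_C₂H₆)
= (1.77/√83.80) / (1.77/√83.80 + 2.34/√30.07) = 0.1934/(0.1934 + 0.4267) = 0.3118.

0.3118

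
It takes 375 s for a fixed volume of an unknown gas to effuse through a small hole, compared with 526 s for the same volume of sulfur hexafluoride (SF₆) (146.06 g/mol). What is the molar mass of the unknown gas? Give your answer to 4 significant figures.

74.24 g/mol

Using Graham's law: t_X/t_SF₆ = √(M_X/M_SF₆).
375/526 = 0.7129 = √(M_X/146.06)
M_X = 146.06 × 0.7129² = 146.06 × 0.5083 = 74.24 g/mol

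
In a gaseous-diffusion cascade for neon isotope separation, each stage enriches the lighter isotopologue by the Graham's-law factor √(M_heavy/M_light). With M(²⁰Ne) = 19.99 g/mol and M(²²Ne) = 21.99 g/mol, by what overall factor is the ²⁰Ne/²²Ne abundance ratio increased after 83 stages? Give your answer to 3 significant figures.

52.3

Overall factor = α^83 with α = √(21.99/19.99), i.e. (21.99/19.99)^(83/2).
= 1.10005^(83/2) = 52.3.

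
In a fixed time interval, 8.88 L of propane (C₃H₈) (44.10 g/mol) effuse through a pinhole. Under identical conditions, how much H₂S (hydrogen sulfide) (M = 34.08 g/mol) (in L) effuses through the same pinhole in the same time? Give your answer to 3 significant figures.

From Graham's law, rate_H₂S/rate_C₃H₈ = √(M_C₃H₈/M_H₂S) = √(44.10/34.08) = √1.294 = 1.138.
So the volume for H₂S is 8.88 × 1.138 = 10.1 L.

10.1 L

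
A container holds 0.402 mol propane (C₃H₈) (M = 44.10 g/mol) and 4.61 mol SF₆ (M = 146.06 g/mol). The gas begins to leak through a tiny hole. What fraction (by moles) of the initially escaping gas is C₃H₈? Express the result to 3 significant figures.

Each component's effusion rate ∝ (its partial pressure)·(1/√M) ∝ n_i/√M_i.
So x_C₃H₈ in the escaping gas = (n_C₃H₈/√M_C₃H₈) / Σ(n_i/√M_i)
= (0.402/√44.10) / (0.402/√44.10 + 4.61/√146.06) = 0.06054/(0.06054 + 0.3814) = 0.137.

0.137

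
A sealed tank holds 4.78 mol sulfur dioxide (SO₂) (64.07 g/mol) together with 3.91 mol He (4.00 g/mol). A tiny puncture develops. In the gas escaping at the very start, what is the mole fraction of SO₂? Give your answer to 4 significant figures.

The effusion rate of species i is ∝ p_i/√M_i ∝ n_i/√M_i.
x_SO₂(eff) = (n_SO₂/√M_SO₂) / (n_SO₂/√M_SO₂ + n_He/√M_He)
= (4.78/√64.07) / (4.78/√64.07 + 3.91/√4.00) = 0.5972/(0.5972 + 1.955) = 0.2340.

0.2340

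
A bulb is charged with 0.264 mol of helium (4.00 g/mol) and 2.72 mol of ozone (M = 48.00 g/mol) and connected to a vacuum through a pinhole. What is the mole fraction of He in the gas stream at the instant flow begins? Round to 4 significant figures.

0.2516

Effusion rate of each component ∝ n_i/√M_i (partial pressure × 1/√M).
x_He(eff) = (n_He/√M_He) / (n_He/√M_He + n_O₃/√M_O₃)
= (0.264/√4.00) / (0.264/√4.00 + 2.72/√48.00) = 0.1320/(0.1320 + 0.3926) = 0.2516.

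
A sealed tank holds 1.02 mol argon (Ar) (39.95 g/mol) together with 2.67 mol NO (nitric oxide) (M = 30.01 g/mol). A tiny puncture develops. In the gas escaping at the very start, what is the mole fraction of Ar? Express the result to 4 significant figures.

Rate_i ∝ x_i/√M_i (Graham's law weighted by mole fraction), so the effusate composition follows n_i/√M_i.
So x_Ar in the escaping gas = (n_Ar/√M_Ar) / Σ(n_i/√M_i)
= (1.02/√39.95) / (1.02/√39.95 + 2.67/√30.01) = 0.1614/(0.1614 + 0.4874) = 0.2487.

0.2487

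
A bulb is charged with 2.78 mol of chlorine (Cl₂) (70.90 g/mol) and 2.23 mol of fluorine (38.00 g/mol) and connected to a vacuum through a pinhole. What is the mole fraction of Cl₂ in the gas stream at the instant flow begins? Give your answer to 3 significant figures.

Effusion rate of each component ∝ n_i/√M_i (partial pressure × 1/√M).
So x_Cl₂ in the escaping gas = (n_Cl₂/√M_Cl₂) / Σ(n_i/√M_i)
= (2.78/√70.90) / (2.78/√70.90 + 2.23/√38.00) = 0.3302/(0.3302 + 0.3618) = 0.477.

0.477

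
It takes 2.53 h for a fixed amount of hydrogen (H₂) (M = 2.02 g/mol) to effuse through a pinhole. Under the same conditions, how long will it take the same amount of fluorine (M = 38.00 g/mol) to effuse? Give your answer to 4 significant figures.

By Graham's law, t_F₂/t_H₂ = √(M_F₂/M_H₂) = √(38.00/2.02) = √18.81 = 4.337.
So the time for F₂ is 2.53 × 4.337 = 10.97 h.

10.97 h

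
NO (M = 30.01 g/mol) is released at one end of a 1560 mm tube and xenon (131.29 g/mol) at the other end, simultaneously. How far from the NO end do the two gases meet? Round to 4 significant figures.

1055 mm

Graham's law gives d_NO/d_Xe = rate_NO/rate_Xe = √(M_Xe/M_NO) = √(131.29/30.01) = 2.092.
With d_NO + d_Xe = 1560 mm, d_Xe = 1560/(1 + 2.092) = 504.6 mm.
d_NO = 1560 − 504.6 = 1055 mm.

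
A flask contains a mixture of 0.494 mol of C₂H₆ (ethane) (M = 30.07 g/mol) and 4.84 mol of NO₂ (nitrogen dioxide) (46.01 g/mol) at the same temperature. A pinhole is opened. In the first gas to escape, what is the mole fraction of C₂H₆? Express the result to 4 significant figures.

0.1121

Effusion rate of each component ∝ n_i/√M_i (partial pressure × 1/√M).
x_C₂H₆(eff) = (n_C₂H₆/√M_C₂H₆) / (n_C₂H₆/√M_C₂H₆ + n_NO₂/√M_NO₂)
= (0.494/√30.07) / (0.494/√30.07 + 4.84/√46.01) = 0.09009/(0.09009 + 0.7135) = 0.1121.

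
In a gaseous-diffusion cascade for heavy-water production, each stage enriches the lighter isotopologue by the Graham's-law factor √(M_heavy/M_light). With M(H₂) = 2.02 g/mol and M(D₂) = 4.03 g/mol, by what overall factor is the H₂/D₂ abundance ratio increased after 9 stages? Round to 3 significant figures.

The single-stage factor is √(M_heavy/M_light), so 9 stages give [√(4.03/2.02)]^9 = (4.03/2.02)^(9/2).
= 1.99505^(9/2) = 22.4.

22.4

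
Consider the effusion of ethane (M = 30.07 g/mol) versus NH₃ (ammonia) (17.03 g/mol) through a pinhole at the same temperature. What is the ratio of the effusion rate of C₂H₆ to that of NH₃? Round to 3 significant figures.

0.753

Since effusion rate ∝ 1/√M, rate_C₂H₆/rate_NH₃ = √(M_NH₃/M_C₂H₆) = √(17.03/30.07) = √0.5663 = 0.753.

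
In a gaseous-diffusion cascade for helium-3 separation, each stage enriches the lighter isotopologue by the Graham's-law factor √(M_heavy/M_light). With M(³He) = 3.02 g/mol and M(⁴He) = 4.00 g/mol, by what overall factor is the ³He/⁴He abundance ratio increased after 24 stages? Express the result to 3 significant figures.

29.1

Each stage multiplies the ratio by α = √(4.00/3.02), so after 24 stages the overall factor is α^24 = (4.00/3.02)^(24/2).
= 1.32450^12 = 29.1.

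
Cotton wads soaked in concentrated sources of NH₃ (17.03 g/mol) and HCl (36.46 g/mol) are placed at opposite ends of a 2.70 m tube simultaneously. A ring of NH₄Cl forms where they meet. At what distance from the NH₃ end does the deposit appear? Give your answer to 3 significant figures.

1.60 m

The fronts meet when d_NH₃ + d_HCl = L with d_NH₃/d_HCl = √(M_HCl/M_NH₃) (Graham's law). Here √(M_HCl/M_NH₃) = √(36.46/17.03) = 1.463.
With d_NH₃ + d_HCl = 2.70 m, d_HCl = 2.70/(1 + 1.463) = 1.096 m.
d_NH₃ = 2.70 − 1.096 = 1.60 m.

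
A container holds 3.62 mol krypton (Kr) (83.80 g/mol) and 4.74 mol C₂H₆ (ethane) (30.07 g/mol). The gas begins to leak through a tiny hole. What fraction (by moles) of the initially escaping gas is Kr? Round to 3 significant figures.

0.314

The effusion rate of species i is ∝ p_i/√M_i ∝ n_i/√M_i.
x_Kr(eff) = (n_Kr/√M_Kr) / (n_Kr/√M_Kr + n_C₂H₆/√M_C₂H₆)
= (3.62/√83.80) / (3.62/√83.80 + 4.74/√30.07) = 0.3954/(0.3954 + 0.8644) = 0.314.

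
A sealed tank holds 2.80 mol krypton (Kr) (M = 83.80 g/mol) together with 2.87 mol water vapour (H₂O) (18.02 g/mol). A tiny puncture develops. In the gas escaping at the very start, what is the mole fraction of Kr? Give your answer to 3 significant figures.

The effusion rate of species i is ∝ p_i/√M_i ∝ n_i/√M_i.
x_Kr(eff) = (n_Kr/√M_Kr) / (n_Kr/√M_Kr + n_H₂O/√M_H₂O)
= (2.80/√83.80) / (2.80/√83.80 + 2.87/√18.02) = 0.3059/(0.3059 + 0.6761) = 0.311.

0.311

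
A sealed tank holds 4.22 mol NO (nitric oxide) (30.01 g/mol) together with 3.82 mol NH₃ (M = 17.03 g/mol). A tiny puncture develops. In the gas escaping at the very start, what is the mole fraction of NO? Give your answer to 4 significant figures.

The effusion rate of species i is ∝ p_i/√M_i ∝ n_i/√M_i.
Mole fraction of NO in the effusate = (n_NO/√M_NO) / (n_NO/√M_NO + n_NH₃/√M_NH₃)
= (4.22/√30.01) / (4.22/√30.01 + 3.82/√17.03) = 0.7703/(0.7703 + 0.9257) = 0.4542.

0.4542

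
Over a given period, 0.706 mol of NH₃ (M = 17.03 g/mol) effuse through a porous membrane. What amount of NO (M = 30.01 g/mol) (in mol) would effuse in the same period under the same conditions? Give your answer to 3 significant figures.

Since effusion rate ∝ 1/√M, rate_NO/rate_NH₃ = √(M_NH₃/M_NO) = √(17.03/30.01) = √0.5675 = 0.7533.
So the amount for NO is 0.706 × 0.7533 = 0.532 mol.

0.532 mol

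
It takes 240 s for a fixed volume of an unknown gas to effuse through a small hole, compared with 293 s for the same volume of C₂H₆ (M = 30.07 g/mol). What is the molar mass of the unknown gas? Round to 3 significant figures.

By Graham's law, t_X/t_C₂H₆ = √(M_X/M_C₂H₆).
240/293 = 0.8191 = √(M_X/30.07)
M_X = 30.07 × 0.8191² = 30.07 × 0.6709 = 20.2 g/mol

20.2 g/mol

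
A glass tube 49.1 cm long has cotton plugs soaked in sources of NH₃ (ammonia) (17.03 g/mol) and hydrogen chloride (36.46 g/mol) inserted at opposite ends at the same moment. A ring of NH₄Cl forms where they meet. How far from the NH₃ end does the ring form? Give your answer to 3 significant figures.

29.2 cm

The fronts meet when d_NH₃ + d_HCl = L with d_NH₃/d_HCl = √(M_HCl/M_NH₃) (Graham's law). Here √(M_HCl/M_NH₃) = √(36.46/17.03) = 1.463.
With d_NH₃ + d_HCl = 49.1 cm, d_HCl = 49.1/(1 + 1.463) = 19.93 cm.
d_NH₃ = 49.1 − 19.93 = 29.2 cm.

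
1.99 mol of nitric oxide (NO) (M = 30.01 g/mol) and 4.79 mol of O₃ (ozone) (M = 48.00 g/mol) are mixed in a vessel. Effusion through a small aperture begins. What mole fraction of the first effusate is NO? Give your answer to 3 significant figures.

0.344

Each component's effusion rate ∝ (its partial pressure)·(1/√M) ∝ n_i/√M_i.
x_NO(eff) = (n_NO/√M_NO) / (n_NO/√M_NO + n_O₃/√M_O₃)
= (1.99/√30.01) / (1.99/√30.01 + 4.79/√48.00) = 0.3633/(0.3633 + 0.6914) = 0.344.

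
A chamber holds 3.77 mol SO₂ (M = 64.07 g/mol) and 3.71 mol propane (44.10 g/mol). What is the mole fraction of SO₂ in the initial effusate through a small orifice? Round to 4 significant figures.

0.4574

Rate_i ∝ x_i/√M_i (Graham's law weighted by mole fraction), so the effusate composition follows n_i/√M_i.
x_SO₂(eff) = (n_SO₂/√M_SO₂) / (n_SO₂/√M_SO₂ + n_C₃H₈/√M_C₃H₈)
= (3.77/√64.07) / (3.77/√64.07 + 3.71/√44.10) = 0.4710/(0.4710 + 0.5587) = 0.4574.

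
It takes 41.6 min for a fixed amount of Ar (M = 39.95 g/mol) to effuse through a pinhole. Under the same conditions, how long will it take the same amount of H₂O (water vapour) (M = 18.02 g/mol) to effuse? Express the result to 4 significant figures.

27.94 min

By Graham's law, t_H₂O/t_Ar = √(M_H₂O/M_Ar) = √(18.02/39.95) = √0.4511 = 0.6716.
So the time for H₂O is 41.6 × 0.6716 = 27.94 min.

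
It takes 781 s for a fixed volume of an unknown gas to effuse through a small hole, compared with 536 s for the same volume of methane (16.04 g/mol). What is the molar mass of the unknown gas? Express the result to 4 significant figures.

Using Graham's law: t_X/t_CH₄ = √(M_X/M_CH₄).
781/536 = 1.457 = √(M_X/16.04)
M_X = 16.04 × 1.457² = 16.04 × 2.123 = 34.05 g/mol

34.05 g/mol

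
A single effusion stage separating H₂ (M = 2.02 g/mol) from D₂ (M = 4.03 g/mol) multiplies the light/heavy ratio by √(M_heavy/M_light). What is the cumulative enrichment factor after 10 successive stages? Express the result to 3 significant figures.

31.6

The single-stage factor is √(M_heavy/M_light), so 10 stages give [√(4.03/2.02)]^10 = (4.03/2.02)^(10/2).
= 1.99505^5 = 31.6.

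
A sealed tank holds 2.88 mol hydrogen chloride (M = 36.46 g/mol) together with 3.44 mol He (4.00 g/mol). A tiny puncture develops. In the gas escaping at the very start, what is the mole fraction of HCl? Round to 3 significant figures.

0.217

Effusion rate of each component ∝ n_i/√M_i (partial pressure × 1/√M).
So x_HCl in the escaping gas = (n_HCl/√M_HCl) / Σ(n_i/√M_i)
= (2.88/√36.46) / (2.88/√36.46 + 3.44/√4.00) = 0.4770/(0.4770 + 1.720) = 0.217.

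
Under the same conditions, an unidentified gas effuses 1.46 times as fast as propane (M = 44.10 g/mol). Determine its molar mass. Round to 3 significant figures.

From Graham's law, rate_X/rate_C₃H₈ = √(M_C₃H₈/M_X).
1.46 = √(44.10/M_X)
M_X = 44.10 / 1.46² = 44.10 / 2.132 = 20.7 g/mol

20.7 g/mol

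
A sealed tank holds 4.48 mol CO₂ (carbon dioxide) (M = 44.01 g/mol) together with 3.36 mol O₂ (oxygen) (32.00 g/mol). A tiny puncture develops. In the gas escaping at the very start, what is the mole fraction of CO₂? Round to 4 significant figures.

Each component's effusion rate ∝ (its partial pressure)·(1/√M) ∝ n_i/√M_i.
Mole fraction of CO₂ in the effusate = (n_CO₂/√M_CO₂) / (n_CO₂/√M_CO₂ + n_O₂/√M_O₂)
= (4.48/√44.01) / (4.48/√44.01 + 3.36/√32.00) = 0.6753/(0.6753 + 0.5940) = 0.5320.

0.5320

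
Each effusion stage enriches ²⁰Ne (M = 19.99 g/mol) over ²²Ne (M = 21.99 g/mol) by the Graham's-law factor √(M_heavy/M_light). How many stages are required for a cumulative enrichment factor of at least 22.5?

Single-stage factor α = √(21.99/19.99), so ln α = ½ ln(1.10005) = 0.04768.
Need α^N ≥ 22.5 ⇒ N ≥ ln(22.5) / ln α = 3.114 / 0.04768 = 65.30.
Rounding up, N = 66 stages.

66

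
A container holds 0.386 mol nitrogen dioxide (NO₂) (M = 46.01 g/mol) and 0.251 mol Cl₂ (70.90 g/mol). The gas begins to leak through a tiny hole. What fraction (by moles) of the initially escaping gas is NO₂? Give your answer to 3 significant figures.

Effusion rate of each component ∝ n_i/√M_i (partial pressure × 1/√M).
x_NO₂(eff) = (n_NO₂/√M_NO₂) / (n_NO₂/√M_NO₂ + n_Cl₂/√M_Cl₂)
= (0.386/√46.01) / (0.386/√46.01 + 0.251/√70.90) = 0.05691/(0.05691 + 0.02981) = 0.656.

0.656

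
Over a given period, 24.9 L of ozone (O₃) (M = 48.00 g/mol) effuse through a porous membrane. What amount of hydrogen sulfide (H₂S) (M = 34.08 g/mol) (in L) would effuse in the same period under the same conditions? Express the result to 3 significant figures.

Using Graham's law: rate_H₂S/rate_O₃ = √(M_O₃/M_H₂S) = √(48.00/34.08) = √1.408 = 1.187.
So the volume for H₂S is 24.9 × 1.187 = 29.6 L.

29.6 L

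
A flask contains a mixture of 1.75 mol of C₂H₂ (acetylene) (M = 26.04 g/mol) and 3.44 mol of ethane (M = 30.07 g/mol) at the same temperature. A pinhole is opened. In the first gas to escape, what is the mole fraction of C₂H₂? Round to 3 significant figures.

0.353

Rate_i ∝ x_i/√M_i (Graham's law weighted by mole fraction), so the effusate composition follows n_i/√M_i.
x_C₂H₂(eff) = (n_C₂H₂/√M_C₂H₂) / (n_C₂H₂/√M_C₂H₂ + n_C₂H₆/√M_C₂H₆)
= (1.75/√26.04) / (1.75/√26.04 + 3.44/√30.07) = 0.3429/(0.3429 + 0.6273) = 0.353.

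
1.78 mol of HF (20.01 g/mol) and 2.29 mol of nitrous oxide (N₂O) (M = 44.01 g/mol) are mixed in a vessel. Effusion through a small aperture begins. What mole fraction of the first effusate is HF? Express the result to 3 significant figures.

0.535

Effusion rate of each component ∝ n_i/√M_i (partial pressure × 1/√M).
x_HF(eff) = (n_HF/√M_HF) / (n_HF/√M_HF + n_N₂O/√M_N₂O)
= (1.78/√20.01) / (1.78/√20.01 + 2.29/√44.01) = 0.3979/(0.3979 + 0.3452) = 0.535.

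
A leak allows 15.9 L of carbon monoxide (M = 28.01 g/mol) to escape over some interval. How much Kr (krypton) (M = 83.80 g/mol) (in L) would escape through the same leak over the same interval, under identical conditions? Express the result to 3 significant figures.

9.19 L

By Graham's law, rate_Kr/rate_CO = √(M_CO/M_Kr) = √(28.01/83.80) = √0.3342 = 0.5781.
So the volume for Kr is 15.9 × 0.5781 = 9.19 L.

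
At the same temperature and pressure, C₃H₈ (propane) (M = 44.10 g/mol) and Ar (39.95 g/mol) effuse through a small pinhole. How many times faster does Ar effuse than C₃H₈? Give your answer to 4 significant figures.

1.051

From Graham's law, rate_Ar/rate_C₃H₈ = √(M_C₃H₈/M_Ar) = √(44.10/39.95) = √1.104 = 1.051.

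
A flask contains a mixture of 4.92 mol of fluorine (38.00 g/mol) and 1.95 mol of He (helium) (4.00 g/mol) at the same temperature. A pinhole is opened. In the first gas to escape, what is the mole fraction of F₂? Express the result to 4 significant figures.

0.4501

Each component's effusion rate ∝ (its partial pressure)·(1/√M) ∝ n_i/√M_i.
Mole fraction of F₂ in the effusate = (n_F₂/√M_F₂) / (n_F₂/√M_F₂ + n_He/√M_He)
= (4.92/√38.00) / (4.92/√38.00 + 1.95/√4.00) = 0.7981/(0.7981 + 0.9750) = 0.4501.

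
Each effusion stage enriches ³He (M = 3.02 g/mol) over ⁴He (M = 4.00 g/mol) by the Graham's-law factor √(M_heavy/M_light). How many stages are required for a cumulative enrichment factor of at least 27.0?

Single-stage factor α = √(4.00/3.02), so ln α = ½ ln(1.32450) = 0.1405.
Need α^N ≥ 27.0 ⇒ N ≥ ln(27.0) / ln α = 3.296 / 0.1405 = 23.45.
Minimum whole number of stages: N = 24.

24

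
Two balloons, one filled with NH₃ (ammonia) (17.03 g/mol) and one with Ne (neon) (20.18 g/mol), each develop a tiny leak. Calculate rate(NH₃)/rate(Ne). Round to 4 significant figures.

1.089

Using Graham's law: rate_NH₃/rate_Ne = √(M_Ne/M_NH₃) = √(20.18/17.03) = √1.185 = 1.089.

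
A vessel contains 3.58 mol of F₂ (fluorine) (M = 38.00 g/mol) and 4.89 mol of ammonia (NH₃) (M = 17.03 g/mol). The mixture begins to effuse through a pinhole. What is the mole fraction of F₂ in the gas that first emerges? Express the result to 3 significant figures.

The effusion rate of species i is ∝ p_i/√M_i ∝ n_i/√M_i.
Mole fraction of F₂ in the effusate = (n_F₂/√M_F₂) / (n_F₂/√M_F₂ + n_NH₃/√M_NH₃)
= (3.58/√38.00) / (3.58/√38.00 + 4.89/√17.03) = 0.5808/(0.5808 + 1.185) = 0.329.

0.329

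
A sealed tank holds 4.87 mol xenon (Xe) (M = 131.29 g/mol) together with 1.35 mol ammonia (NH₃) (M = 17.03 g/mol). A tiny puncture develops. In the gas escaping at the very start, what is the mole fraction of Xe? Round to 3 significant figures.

Effusion rate of each component ∝ n_i/√M_i (partial pressure × 1/√M).
x_Xe(eff) = (n_Xe/√M_Xe) / (n_Xe/√M_Xe + n_NH₃/√M_NH₃)
= (4.87/√131.29) / (4.87/√131.29 + 1.35/√17.03) = 0.4250/(0.4250 + 0.3271) = 0.565.

0.565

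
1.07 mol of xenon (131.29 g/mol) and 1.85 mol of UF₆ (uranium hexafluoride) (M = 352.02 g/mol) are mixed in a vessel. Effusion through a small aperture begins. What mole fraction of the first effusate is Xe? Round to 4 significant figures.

0.4864

Effusion rate of each component ∝ n_i/√M_i (partial pressure × 1/√M).
So x_Xe in the escaping gas = (n_Xe/√M_Xe) / Σ(n_i/√M_i)
= (1.07/√131.29) / (1.07/√131.29 + 1.85/√352.02) = 0.09338/(0.09338 + 0.09860) = 0.4864.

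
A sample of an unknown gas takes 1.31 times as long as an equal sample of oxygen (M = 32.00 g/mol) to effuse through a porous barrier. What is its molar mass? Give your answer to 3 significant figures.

Using Graham's law: t_X/t_O₂ = √(M_X/M_O₂).
1.31 = √(M_X/32.00)
M_X = 32.00 × 1.31² = 32.00 × 1.716 = 54.9 g/mol

54.9 g/mol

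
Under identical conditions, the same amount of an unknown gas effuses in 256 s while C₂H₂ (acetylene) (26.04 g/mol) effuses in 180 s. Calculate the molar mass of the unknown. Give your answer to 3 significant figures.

From Graham's law, t_X/t_C₂H₂ = √(M_X/M_C₂H₂).
256/180 = 1.422 = √(M_X/26.04)
M_X = 26.04 × 1.422² = 26.04 × 2.023 = 52.7 g/mol

52.7 g/mol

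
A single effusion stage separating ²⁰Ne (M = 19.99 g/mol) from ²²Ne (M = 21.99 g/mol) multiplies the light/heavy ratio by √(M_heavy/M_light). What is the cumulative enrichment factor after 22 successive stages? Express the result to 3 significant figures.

After 22 stages the ratio has grown by (√(21.99/19.99))^22 = (21.99/19.99)^(22/2).
= 1.10005^11 = 2.85.

2.85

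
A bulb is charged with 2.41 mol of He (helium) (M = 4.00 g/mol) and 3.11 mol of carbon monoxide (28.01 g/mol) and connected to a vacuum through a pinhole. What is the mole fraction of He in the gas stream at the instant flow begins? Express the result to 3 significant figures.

Rate_i ∝ x_i/√M_i (Graham's law weighted by mole fraction), so the effusate composition follows n_i/√M_i.
So x_He in the escaping gas = (n_He/√M_He) / Σ(n_i/√M_i)
= (2.41/√4.00) / (2.41/√4.00 + 3.11/√28.01) = 1.205/(1.205 + 0.5876) = 0.672.

0.672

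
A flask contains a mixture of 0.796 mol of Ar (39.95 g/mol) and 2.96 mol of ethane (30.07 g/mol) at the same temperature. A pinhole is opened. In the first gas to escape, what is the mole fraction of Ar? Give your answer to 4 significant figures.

0.1892

Each component's effusion rate ∝ (its partial pressure)·(1/√M) ∝ n_i/√M_i.
So x_Ar in the escaping gas = (n_Ar/√M_Ar) / Σ(n_i/√M_i)
= (0.796/√39.95) / (0.796/√39.95 + 2.96/√30.07) = 0.1259/(0.1259 + 0.5398) = 0.1892.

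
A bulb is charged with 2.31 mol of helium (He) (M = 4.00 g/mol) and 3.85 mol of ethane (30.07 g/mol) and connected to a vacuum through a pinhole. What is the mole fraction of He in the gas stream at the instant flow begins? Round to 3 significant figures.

0.622

Rate_i ∝ x_i/√M_i (Graham's law weighted by mole fraction), so the effusate composition follows n_i/√M_i.
x_He(eff) = (n_He/√M_He) / (n_He/√M_He + n_C₂H₆/√M_C₂H₆)
= (2.31/√4.00) / (2.31/√4.00 + 3.85/√30.07) = 1.155/(1.155 + 0.7021) = 0.622.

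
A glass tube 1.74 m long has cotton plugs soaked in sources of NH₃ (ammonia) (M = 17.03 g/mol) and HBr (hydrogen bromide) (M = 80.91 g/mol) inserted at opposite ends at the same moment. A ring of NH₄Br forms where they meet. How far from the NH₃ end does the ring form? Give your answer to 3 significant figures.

In equal time, each gas travels a distance ∝ its rate ∝ 1/√M, so d_NH₃/d_HBr = √(M_HBr/M_NH₃) = √(80.91/17.03) = 2.180.
With d_NH₃ + d_HBr = 1.74 m, d_HBr = 1.74/(1 + 2.180) = 0.5472 m.
d_NH₃ = 1.74 − 0.5472 = 1.19 m.

1.19 m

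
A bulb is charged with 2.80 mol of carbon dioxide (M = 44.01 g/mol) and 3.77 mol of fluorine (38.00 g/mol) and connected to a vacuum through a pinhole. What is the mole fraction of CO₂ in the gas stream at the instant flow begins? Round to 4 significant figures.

0.4083

Each component's effusion rate ∝ (its partial pressure)·(1/√M) ∝ n_i/√M_i.
So x_CO₂ in the escaping gas = (n_CO₂/√M_CO₂) / Σ(n_i/√M_i)
= (2.80/√44.01) / (2.80/√44.01 + 3.77/√38.00) = 0.4221/(0.4221 + 0.6116) = 0.4083.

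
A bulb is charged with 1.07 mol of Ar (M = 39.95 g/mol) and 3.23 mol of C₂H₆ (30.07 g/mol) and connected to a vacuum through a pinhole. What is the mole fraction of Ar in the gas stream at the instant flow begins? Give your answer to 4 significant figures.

0.2232

Each component's effusion rate ∝ (its partial pressure)·(1/√M) ∝ n_i/√M_i.
x_Ar(eff) = (n_Ar/√M_Ar) / (n_Ar/√M_Ar + n_C₂H₆/√M_C₂H₆)
= (1.07/√39.95) / (1.07/√39.95 + 3.23/√30.07) = 0.1693/(0.1693 + 0.5890) = 0.2232.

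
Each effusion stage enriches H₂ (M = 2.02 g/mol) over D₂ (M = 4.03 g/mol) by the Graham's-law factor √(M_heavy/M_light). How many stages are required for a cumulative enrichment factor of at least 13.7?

8

Single-stage factor α = √(4.03/2.02), so ln α = ½ ln(1.99505) = 0.3453.
Need α^N ≥ 13.7 ⇒ N ≥ ln(13.7) / ln α = 2.617 / 0.3453 = 7.58.
Rounding up, N = 8 stages.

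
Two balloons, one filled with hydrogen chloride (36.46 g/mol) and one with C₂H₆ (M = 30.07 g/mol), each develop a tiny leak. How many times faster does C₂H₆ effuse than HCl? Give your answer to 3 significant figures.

1.10

From Graham's law, rate_C₂H₆/rate_HCl = √(M_HCl/M_C₂H₆) = √(36.46/30.07) = √1.213 = 1.10.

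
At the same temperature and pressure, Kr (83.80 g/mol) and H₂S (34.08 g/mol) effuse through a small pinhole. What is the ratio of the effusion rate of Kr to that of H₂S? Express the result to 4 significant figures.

Graham's law gives rate_Kr/rate_H₂S = √(M_H₂S/M_Kr) = √(34.08/83.80) = √0.4067 = 0.6377.

0.6377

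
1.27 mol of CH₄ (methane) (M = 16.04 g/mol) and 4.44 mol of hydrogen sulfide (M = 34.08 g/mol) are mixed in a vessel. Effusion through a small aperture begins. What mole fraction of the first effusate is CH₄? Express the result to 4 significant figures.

Each component's effusion rate ∝ (its partial pressure)·(1/√M) ∝ n_i/√M_i.
Mole fraction of CH₄ in the effusate = (n_CH₄/√M_CH₄) / (n_CH₄/√M_CH₄ + n_H₂S/√M_H₂S)
= (1.27/√16.04) / (1.27/√16.04 + 4.44/√34.08) = 0.3171/(0.3171 + 0.7606) = 0.2943.

0.2943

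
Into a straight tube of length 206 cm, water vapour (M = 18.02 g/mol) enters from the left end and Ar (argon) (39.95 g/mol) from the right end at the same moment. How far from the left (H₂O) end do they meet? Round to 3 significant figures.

123 cm

Graham's law gives d_H₂O/d_Ar = rate_H₂O/rate_Ar = √(M_Ar/M_H₂O) = √(39.95/18.02) = 1.489.
With d_H₂O + d_Ar = 206 cm, d_Ar = 206/(1 + 1.489) = 82.77 cm.
d_H₂O = 206 − 82.77 = 123 cm.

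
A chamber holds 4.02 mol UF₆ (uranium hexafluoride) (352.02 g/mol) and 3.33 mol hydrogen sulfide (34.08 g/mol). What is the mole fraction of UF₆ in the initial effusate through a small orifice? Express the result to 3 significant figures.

0.273

Each component's effusion rate ∝ (its partial pressure)·(1/√M) ∝ n_i/√M_i.
Mole fraction of UF₆ in the effusate = (n_UF₆/√M_UF₆) / (n_UF₆/√M_UF₆ + n_H₂S/√M_H₂S)
= (4.02/√352.02) / (4.02/√352.02 + 3.33/√34.08) = 0.2143/(0.2143 + 0.5704) = 0.273.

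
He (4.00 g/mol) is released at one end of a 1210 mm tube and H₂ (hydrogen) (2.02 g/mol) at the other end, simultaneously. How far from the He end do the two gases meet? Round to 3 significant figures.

The fronts meet when d_He + d_H₂ = L with d_He/d_H₂ = √(M_H₂/M_He) (Graham's law). Here √(M_H₂/M_He) = √(2.02/4.00) = 0.7106.
With d_He + d_H₂ = 1210 mm, d_H₂ = 1210/(1 + 0.7106) = 707.3 mm.
d_He = 1210 − 707.3 = 503 mm.

503 mm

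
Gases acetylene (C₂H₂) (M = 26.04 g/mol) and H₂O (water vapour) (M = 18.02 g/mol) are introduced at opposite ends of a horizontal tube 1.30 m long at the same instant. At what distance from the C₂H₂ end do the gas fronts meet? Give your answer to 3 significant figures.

0.590 m

Graham's law gives d_C₂H₂/d_H₂O = rate_C₂H₂/rate_H₂O = √(M_H₂O/M_C₂H₂) = √(18.02/26.04) = 0.8319.
With d_C₂H₂ + d_H₂O = 1.30 m, d_H₂O = 1.30/(1 + 0.8319) = 0.7097 m.
d_C₂H₂ = 1.30 − 0.7097 = 0.590 m.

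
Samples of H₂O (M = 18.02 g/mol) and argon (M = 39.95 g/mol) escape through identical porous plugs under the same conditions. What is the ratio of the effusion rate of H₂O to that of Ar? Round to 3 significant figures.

1.49

From Graham's law, rate_H₂O/rate_Ar = √(M_Ar/M_H₂O) = √(39.95/18.02) = √2.217 = 1.49.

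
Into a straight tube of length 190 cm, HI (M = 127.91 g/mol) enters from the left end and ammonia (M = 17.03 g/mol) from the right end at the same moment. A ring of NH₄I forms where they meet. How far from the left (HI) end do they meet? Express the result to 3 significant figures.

50.8 cm

Distances travelled in equal time are proportional to diffusion rates, so d_HI/d_NH₃ = √(M_NH₃/M_HI) = √(17.03/127.91) = 0.3649.
With d_HI + d_NH₃ = 190 cm, d_NH₃ = 190/(1 + 0.3649) = 139.2 cm.
d_HI = 190 − 139.2 = 50.8 cm.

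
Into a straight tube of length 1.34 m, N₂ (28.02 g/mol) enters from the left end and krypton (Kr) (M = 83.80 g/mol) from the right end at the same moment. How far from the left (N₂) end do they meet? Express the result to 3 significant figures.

Graham's law gives d_N₂/d_Kr = rate_N₂/rate_Kr = √(M_Kr/M_N₂) = √(83.80/28.02) = 1.729.
With d_N₂ + d_Kr = 1.34 m, d_Kr = 1.34/(1 + 1.729) = 0.4910 m.
d_N₂ = 1.34 − 0.4910 = 0.849 m.

0.849 m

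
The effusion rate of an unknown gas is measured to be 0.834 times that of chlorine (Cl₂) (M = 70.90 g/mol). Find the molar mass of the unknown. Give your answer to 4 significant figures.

Graham's law gives rate_X/rate_Cl₂ = √(M_Cl₂/M_X).
0.834 = √(70.90/M_X)
M_X = 70.90 / 0.834² = 70.90 / 0.6956 = 101.9 g/mol

101.9 g/mol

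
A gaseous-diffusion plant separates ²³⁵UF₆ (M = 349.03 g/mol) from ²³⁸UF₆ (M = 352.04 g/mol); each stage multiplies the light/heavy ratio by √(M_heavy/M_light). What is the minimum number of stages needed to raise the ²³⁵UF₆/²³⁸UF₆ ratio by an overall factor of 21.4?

714

With α = √(352.04/349.03) per stage, ln α = ½ ln(1.00862) = 0.004293.
Need α^N ≥ 21.4 ⇒ N ≥ ln(21.4) / ln α = 3.063 / 0.004293 = 713.50.
So at least 714 stages are needed.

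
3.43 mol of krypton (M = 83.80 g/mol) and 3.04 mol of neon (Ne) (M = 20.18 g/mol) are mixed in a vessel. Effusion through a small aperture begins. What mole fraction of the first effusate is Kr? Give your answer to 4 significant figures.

Each component's effusion rate ∝ (its partial pressure)·(1/√M) ∝ n_i/√M_i.
x_Kr(eff) = (n_Kr/√M_Kr) / (n_Kr/√M_Kr + n_Ne/√M_Ne)
= (3.43/√83.80) / (3.43/√83.80 + 3.04/√20.18) = 0.3747/(0.3747 + 0.6767) = 0.3564.

0.3564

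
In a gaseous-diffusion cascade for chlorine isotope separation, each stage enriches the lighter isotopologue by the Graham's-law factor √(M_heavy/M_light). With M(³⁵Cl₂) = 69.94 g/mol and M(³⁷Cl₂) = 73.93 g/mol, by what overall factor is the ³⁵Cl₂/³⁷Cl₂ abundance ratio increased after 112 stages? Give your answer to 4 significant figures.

22.35

Each stage multiplies the ratio by α = √(73.93/69.94), so after 112 stages the overall factor is α^112 = (73.93/69.94)^(112/2).
= 1.05705^56 = 22.35.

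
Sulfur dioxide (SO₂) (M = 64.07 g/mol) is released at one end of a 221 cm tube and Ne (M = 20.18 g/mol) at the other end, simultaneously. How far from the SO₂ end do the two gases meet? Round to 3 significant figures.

Distances travelled in equal time are proportional to diffusion rates, so d_SO₂/d_Ne = √(M_Ne/M_SO₂) = √(20.18/64.07) = 0.5612.
With d_SO₂ + d_Ne = 221 cm, d_Ne = 221/(1 + 0.5612) = 141.6 cm.
d_SO₂ = 221 − 141.6 = 79.4 cm.

79.4 cm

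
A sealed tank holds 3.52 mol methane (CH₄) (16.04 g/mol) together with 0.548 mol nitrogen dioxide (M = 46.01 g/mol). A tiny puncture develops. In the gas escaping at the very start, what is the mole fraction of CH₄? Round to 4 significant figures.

Each component's effusion rate ∝ (its partial pressure)·(1/√M) ∝ n_i/√M_i.
x_CH₄(eff) = (n_CH₄/√M_CH₄) / (n_CH₄/√M_CH₄ + n_NO₂/√M_NO₂)
= (3.52/√16.04) / (3.52/√16.04 + 0.548/√46.01) = 0.8789/(0.8789 + 0.08079) = 0.9158.

0.9158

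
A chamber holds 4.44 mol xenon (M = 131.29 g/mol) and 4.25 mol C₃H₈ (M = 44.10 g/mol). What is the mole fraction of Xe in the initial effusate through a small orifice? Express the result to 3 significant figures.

0.377

Effusion rate of each component ∝ n_i/√M_i (partial pressure × 1/√M).
x_Xe(eff) = (n_Xe/√M_Xe) / (n_Xe/√M_Xe + n_C₃H₈/√M_C₃H₈)
= (4.44/√131.29) / (4.44/√131.29 + 4.25/√44.10) = 0.3875/(0.3875 + 0.6400) = 0.377.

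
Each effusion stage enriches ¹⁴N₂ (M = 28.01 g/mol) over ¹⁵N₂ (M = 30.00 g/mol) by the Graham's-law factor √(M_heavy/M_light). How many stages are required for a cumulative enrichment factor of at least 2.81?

31

Per stage α = (30.00/28.01)^(1/2) = 1.07105^0.5, giving ln α = 0.03432.
Need α^N ≥ 2.81 ⇒ N ≥ ln(2.81) / ln α = 1.033 / 0.03432 = 30.11.
So at least 31 stages are needed.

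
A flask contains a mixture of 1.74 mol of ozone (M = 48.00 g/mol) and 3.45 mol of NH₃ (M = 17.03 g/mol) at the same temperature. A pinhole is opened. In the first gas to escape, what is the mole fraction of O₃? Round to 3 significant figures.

0.231

Rate_i ∝ x_i/√M_i (Graham's law weighted by mole fraction), so the effusate composition follows n_i/√M_i.
x_O₃(eff) = (n_O₃/√M_O₃) / (n_O₃/√M_O₃ + n_NH₃/√M_NH₃)
= (1.74/√48.00) / (1.74/√48.00 + 3.45/√17.03) = 0.2511/(0.2511 + 0.8360) = 0.231.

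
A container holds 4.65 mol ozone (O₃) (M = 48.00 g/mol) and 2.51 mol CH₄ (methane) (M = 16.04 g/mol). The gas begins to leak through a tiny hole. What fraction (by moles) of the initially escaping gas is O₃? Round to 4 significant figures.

Each component's effusion rate ∝ (its partial pressure)·(1/√M) ∝ n_i/√M_i.
x_O₃(eff) = (n_O₃/√M_O₃) / (n_O₃/√M_O₃ + n_CH₄/√M_CH₄)
= (4.65/√48.00) / (4.65/√48.00 + 2.51/√16.04) = 0.6712/(0.6712 + 0.6267) = 0.5171.

0.5171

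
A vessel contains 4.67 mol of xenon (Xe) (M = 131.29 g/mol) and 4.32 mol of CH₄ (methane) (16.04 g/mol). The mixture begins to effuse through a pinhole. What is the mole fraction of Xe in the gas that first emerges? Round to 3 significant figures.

0.274

Rate_i ∝ x_i/√M_i (Graham's law weighted by mole fraction), so the effusate composition follows n_i/√M_i.
Mole fraction of Xe in the effusate = (n_Xe/√M_Xe) / (n_Xe/√M_Xe + n_CH₄/√M_CH₄)
= (4.67/√131.29) / (4.67/√131.29 + 4.32/√16.04) = 0.4076/(0.4076 + 1.079) = 0.274.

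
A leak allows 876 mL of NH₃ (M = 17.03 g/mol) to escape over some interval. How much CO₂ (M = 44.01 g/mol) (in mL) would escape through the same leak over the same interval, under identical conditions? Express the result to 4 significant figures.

Graham's law gives rate_CO₂/rate_NH₃ = √(M_NH₃/M_CO₂) = √(17.03/44.01) = √0.3870 = 0.6221.
So the volume for CO₂ is 876 × 0.6221 = 544.9 mL.

544.9 mL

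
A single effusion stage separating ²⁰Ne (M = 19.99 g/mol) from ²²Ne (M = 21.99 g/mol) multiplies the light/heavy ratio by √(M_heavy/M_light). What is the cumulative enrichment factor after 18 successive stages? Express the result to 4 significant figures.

2.359

The single-stage factor is √(M_heavy/M_light), so 18 stages give [√(21.99/19.99)]^18 = (21.99/19.99)^(18/2).
= 1.10005^9 = 2.359.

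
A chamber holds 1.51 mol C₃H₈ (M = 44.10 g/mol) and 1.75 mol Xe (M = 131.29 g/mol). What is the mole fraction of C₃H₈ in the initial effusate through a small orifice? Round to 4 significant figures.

Effusion rate of each component ∝ n_i/√M_i (partial pressure × 1/√M).
x_C₃H₈(eff) = (n_C₃H₈/√M_C₃H₈) / (n_C₃H₈/√M_C₃H₈ + n_Xe/√M_Xe)
= (1.51/√44.10) / (1.51/√44.10 + 1.75/√131.29) = 0.2274/(0.2274 + 0.1527) = 0.5982.

0.5982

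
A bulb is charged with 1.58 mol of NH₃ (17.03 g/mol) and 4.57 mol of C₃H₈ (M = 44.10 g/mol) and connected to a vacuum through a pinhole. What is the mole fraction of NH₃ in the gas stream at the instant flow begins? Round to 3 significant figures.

0.357

The effusion rate of species i is ∝ p_i/√M_i ∝ n_i/√M_i.
So x_NH₃ in the escaping gas = (n_NH₃/√M_NH₃) / Σ(n_i/√M_i)
= (1.58/√17.03) / (1.58/√17.03 + 4.57/√44.10) = 0.3829/(0.3829 + 0.6882) = 0.357.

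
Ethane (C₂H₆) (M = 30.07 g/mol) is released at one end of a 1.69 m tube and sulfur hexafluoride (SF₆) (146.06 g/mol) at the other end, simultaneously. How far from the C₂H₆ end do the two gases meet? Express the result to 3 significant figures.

Graham's law gives d_C₂H₆/d_SF₆ = rate_C₂H₆/rate_SF₆ = √(M_SF₆/M_C₂H₆) = √(146.06/30.07) = 2.204.
With d_C₂H₆ + d_SF₆ = 1.69 m, d_SF₆ = 1.69/(1 + 2.204) = 0.5275 m.
d_C₂H₆ = 1.69 − 0.5275 = 1.16 m.

1.16 m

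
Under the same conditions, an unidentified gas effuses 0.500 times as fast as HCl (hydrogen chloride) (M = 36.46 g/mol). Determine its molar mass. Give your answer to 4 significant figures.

By Graham's law, rate_X/rate_HCl = √(M_HCl/M_X).
0.500 = √(36.46/M_X)
M_X = 36.46 / 0.500² = 36.46 / 0.2500 = 145.8 g/mol

145.8 g/mol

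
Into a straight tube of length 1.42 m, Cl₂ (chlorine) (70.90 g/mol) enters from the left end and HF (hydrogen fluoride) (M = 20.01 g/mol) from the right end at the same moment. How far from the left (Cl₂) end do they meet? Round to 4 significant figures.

Graham's law gives d_Cl₂/d_HF = rate_Cl₂/rate_HF = √(M_HF/M_Cl₂) = √(20.01/70.90) = 0.5313.
With d_Cl₂ + d_HF = 1.42 m, d_HF = 1.42/(1 + 0.5313) = 0.9273 m.
d_Cl₂ = 1.42 − 0.9273 = 0.4927 m.

0.4927 m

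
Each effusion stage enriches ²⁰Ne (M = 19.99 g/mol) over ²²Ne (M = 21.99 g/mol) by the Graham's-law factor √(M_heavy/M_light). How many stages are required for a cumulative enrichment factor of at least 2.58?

20

With α = √(21.99/19.99) per stage, ln α = ½ ln(1.10005) = 0.04768.
Need α^N ≥ 2.58 ⇒ N ≥ ln(2.58) / ln α = 0.9478 / 0.04768 = 19.88.
So at least 20 stages are needed.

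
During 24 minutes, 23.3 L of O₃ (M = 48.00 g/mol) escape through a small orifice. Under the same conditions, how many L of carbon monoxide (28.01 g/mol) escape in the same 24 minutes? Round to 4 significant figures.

30.50 L

By Graham's law, rate_CO/rate_O₃ = √(M_O₃/M_CO) = √(48.00/28.01) = √1.714 = 1.309.
So the volume for CO is 23.3 × 1.309 = 30.50 L.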